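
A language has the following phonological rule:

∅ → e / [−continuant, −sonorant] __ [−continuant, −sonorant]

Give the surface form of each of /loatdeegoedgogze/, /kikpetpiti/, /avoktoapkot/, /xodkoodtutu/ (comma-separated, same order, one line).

/loatdeegoedgogze/: /t/ and /d/ form a stop–stop cluster, so [e] is inserted between them. /d/ and /g/ form a stop–stop cluster, so [e] is inserted between them. → [loatedeegoedegogze].
/kikpetpiti/: /k/ and /p/ form a stop–stop cluster, so [e] is inserted between them. /t/ and /p/ form a stop–stop cluster, so [e] is inserted between them. → [kikepetepiti].
/avoktoapkot/: /k/ and /t/ form a stop–stop cluster, so [e] is inserted between them. /p/ and /k/ form a stop–stop cluster, so [e] is inserted between them. → [avoketoapekot].
/xodkoodtutu/: /d/ and /k/ form a stop–stop cluster, so [e] is inserted between them. /d/ and /t/ form a stop–stop cluster, so [e] is inserted between them. → [xodekoodetutu].

loatedeegoedegogze, kikepetepiti, avoketoapekot, xodekoodetutu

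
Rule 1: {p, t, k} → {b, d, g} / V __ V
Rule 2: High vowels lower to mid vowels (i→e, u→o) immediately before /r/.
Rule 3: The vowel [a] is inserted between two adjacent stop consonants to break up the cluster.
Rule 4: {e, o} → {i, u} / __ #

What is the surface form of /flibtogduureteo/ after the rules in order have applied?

flibatogaduoredeu

Rule 1 (intervocalic voicing): /t/ is a voiceless stop between vowels /e/ and /e/, so it voices to [d]. /flibtogduureteo/ → flibtogduuredeo.
Rule 2 (pre-rhotic lowering): /u/ is a high vowel immediately before /r/, so it lowers to [o]. /flibtogduuredeo/ → flibtogduoredeo.
Rule 3 (stop-cluster a-epenthesis): /b/ and /t/ form a stop–stop cluster, so [a] is inserted between them. /g/ and /d/ form a stop–stop cluster, so [a] is inserted between them. /flibtogduoredeo/ → flibatogaduoredeo.
Rule 4 (final vowel raising): /o/ is a mid vowel in word-final position, so it raises to [u]. /flibatogaduoredeo/ → flibatogaduoredeu.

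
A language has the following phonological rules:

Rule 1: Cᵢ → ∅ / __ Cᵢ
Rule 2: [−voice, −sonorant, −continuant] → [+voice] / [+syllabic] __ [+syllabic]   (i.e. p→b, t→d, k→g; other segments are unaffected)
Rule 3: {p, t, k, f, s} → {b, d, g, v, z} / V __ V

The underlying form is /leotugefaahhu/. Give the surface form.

leodugevaahu

Rule 1 (degemination): /hh/ is a geminate; the first /h/ deletes. /leotugefaahhu/ → leotugefaahu.
Rule 2 (intervocalic voicing): /t/ is a voiceless stop between vowels /o/ and /u/, so it voices to [d]. /leotugefaahu/ → leodugefaahu.
Rule 3 (intervocalic voicing): /f/ is a voiceless obstruent between vowels /e/ and /a/, so it voices to [v]. /leodugefaahu/ → leodugevaahu.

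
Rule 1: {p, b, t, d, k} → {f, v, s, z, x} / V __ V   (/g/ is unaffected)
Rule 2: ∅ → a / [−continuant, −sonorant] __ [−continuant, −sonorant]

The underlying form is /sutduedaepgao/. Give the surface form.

Rule 1 (intervocalic spirantization): /d/ is a stop between vowels /e/ and /a/, so it spirantizes to the fricative [z]. /sutduedaepgao/ → sutduezaepgao.
Rule 2 (stop-cluster a-epenthesis): /t/ and /d/ form a stop–stop cluster, so [a] is inserted between them. /p/ and /g/ form a stop–stop cluster, so [a] is inserted between them. /sutduezaepgao/ → sutaduezaepagao.

sutaduezaepagao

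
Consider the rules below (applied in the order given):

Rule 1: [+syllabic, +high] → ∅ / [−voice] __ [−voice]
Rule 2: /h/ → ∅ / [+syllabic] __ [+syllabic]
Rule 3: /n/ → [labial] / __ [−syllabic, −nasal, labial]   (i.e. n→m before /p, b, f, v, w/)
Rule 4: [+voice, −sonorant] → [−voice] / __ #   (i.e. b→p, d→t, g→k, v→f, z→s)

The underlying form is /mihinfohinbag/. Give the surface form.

miimfoimbak

Rule 1 (high vowel syncope): no segment meets the environment; /mihinfohinbag/ is unchanged.
Rule 2 (intervocalic h-deletion): /h/ occurs between vowels /i/ and /i/, so it deletes. /h/ occurs between vowels /o/ and /i/, so it deletes. /mihinfohinbag/ → miinfoinbag.
Rule 3 (nasal place assimilation): /n/ precedes the labial consonant /f/, so it assimilates in place to [m]. /n/ precedes the labial consonant /b/, so it assimilates in place to [m]. /miinfoinbag/ → miimfoimbag.
Rule 4 (final devoicing): /g/ is a voiced obstruent in word-final position, so it devoices to [k]. /miimfoimbag/ → miimfoimbak.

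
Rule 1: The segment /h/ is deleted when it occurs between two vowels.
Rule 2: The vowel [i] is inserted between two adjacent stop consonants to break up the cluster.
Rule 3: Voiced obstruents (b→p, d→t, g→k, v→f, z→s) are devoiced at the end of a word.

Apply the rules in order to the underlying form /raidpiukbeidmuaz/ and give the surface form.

raidipiukibeidmuas

Rule 1 (intervocalic h-deletion): no segment meets the environment; /raidpiukbeidmuaz/ is unchanged.
Rule 2 (stop-cluster i-epenthesis): /d/ and /p/ form a stop–stop cluster, so [i] is inserted between them. /k/ and /b/ form a stop–stop cluster, so [i] is inserted between them. /raidpiukbeidmuaz/ → raidipiukibeidmuaz.
Rule 3 (final devoicing): /z/ is a voiced obstruent in word-final position, so it devoices to [s]. /raidipiukibeidmuaz/ → raidipiukibeidmuas.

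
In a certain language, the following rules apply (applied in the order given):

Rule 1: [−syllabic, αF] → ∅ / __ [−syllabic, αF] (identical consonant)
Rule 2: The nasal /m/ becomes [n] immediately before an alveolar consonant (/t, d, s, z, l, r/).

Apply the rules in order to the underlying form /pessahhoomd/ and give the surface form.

Rule 1 (degemination): /ss/ is a geminate; the first /s/ deletes. /hh/ is a geminate; the first /h/ deletes. /pessahhoomd/ → pesahoomd.
Rule 2 (nasal place assimilation): /m/ precedes the alveolar consonant /d/, so it assimilates in place to [n]. /pesahoomd/ → pesahoond.

pesahoond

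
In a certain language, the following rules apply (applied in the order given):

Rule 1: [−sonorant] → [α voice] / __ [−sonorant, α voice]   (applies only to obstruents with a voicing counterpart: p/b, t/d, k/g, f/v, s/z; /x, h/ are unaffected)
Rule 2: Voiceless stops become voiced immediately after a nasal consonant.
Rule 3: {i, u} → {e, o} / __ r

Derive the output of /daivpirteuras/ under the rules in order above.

Rule 1 (regressive voicing assimilation): /v/ precedes the voiceless obstruent /p/, so it devoices to [f] by assimilation. /daivpirteuras/ → daifpirteuras.
Rule 2 (post-nasal voicing): no segment meets the environment; /daifpirteuras/ is unchanged.
Rule 3 (pre-rhotic lowering): /i/ is a high vowel immediately before /r/, so it lowers to [e]. /u/ is a high vowel immediately before /r/, so it lowers to [o]. /daifpirteuras/ → daifperteoras.

daifperteoras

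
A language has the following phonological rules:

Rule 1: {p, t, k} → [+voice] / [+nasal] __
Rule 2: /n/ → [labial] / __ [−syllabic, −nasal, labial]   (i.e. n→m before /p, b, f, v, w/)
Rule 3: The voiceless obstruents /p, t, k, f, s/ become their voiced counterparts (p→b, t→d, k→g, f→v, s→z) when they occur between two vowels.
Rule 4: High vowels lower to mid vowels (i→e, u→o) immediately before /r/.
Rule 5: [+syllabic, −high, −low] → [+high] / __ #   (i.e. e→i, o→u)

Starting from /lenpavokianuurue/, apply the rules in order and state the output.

Rule 1 (post-nasal voicing): /p/ is a voiceless stop immediately after the nasal /n/, so it voices to [b]. /lenpavokianuurue/ → lenbavokianuurue.
Rule 2 (nasal place assimilation): /n/ precedes the labial consonant /b/, so it assimilates in place to [m]. /lenbavokianuurue/ → lembavokianuurue.
Rule 3 (intervocalic voicing): /k/ is a voiceless obstruent between vowels /o/ and /i/, so it voices to [g]. /lembavokianuurue/ → lembavogianuurue.
Rule 4 (pre-rhotic lowering): /u/ is a high vowel immediately before /r/, so it lowers to [o]. /lembavogianuurue/ → lembavogianuorue.
Rule 5 (final vowel raising): /e/ is a mid vowel in word-final position, so it raises to [i]. /lembavogianuorue/ → lembavogianuorui.

lembavogianuorui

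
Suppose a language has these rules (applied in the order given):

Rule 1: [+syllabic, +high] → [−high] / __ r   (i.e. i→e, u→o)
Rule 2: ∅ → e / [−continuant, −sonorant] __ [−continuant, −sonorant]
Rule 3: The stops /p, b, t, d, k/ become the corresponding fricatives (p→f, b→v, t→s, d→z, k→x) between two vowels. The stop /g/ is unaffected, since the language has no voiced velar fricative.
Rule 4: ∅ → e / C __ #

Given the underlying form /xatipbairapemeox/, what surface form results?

Rule 1 (pre-rhotic lowering): /i/ is a high vowel immediately before /r/, so it lowers to [e]. /xatipbairapemeox/ → xatipbaerapemeox.
Rule 2 (stop-cluster e-epenthesis): /p/ and /b/ form a stop–stop cluster, so [e] is inserted between them. /xatipbaerapemeox/ → xatipebaerapemeox.
Rule 3 (intervocalic spirantization): /t/ is a stop between vowels /a/ and /i/, so it spirantizes to the fricative [s]. /p/ is a stop between vowels /i/ and /e/, so it spirantizes to the fricative [f]. /b/ is a stop between vowels /e/ and /a/, so it spirantizes to the fricative [v]. /p/ is a stop between vowels /a/ and /e/, so it spirantizes to the fricative [f]. /xatipebaerapemeox/ → xasifevaerafemeox.
Rule 4 (final e-epenthesis): the form ends in the consonant /x/, so [e] is inserted word-finally. /xasifevaerafemeox/ → xasifevaerafemeoxe.

xasifevaerafemeoxe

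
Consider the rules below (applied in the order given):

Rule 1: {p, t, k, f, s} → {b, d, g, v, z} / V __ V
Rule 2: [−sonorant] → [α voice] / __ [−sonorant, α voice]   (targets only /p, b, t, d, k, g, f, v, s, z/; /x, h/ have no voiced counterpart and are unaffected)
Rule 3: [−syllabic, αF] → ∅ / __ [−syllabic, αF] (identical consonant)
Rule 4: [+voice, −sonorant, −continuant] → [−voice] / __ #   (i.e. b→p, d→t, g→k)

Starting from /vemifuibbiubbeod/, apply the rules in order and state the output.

Rule 1 (intervocalic voicing): /f/ is a voiceless obstruent between vowels /i/ and /u/, so it voices to [v]. /vemifuibbiubbeod/ → vemivuibbiubbeod.
Rule 2 (regressive voicing assimilation): no segment meets the environment; /vemivuibbiubbeod/ is unchanged.
Rule 3 (degemination): /bb/ is a geminate; the first /b/ deletes. /bb/ is a geminate; the first /b/ deletes. /vemivuibbiubbeod/ → vemivuibiubeod.
Rule 4 (final devoicing): /d/ is a voiced stop in word-final position, so it devoices to [t]. /vemivuibiubeod/ → vemivuibiubeot.

vemivuibiubeot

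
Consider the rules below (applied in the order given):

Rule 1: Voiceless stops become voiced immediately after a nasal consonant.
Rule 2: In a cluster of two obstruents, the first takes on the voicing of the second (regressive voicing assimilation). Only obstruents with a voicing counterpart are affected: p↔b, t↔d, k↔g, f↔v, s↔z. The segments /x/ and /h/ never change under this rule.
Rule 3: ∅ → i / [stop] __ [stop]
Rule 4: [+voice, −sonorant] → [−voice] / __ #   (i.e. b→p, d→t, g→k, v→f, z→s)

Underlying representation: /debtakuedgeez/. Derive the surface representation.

Rule 1 (post-nasal voicing): no segment meets the environment; /debtakuedgeez/ is unchanged.
Rule 2 (regressive voicing assimilation): /b/ precedes the voiceless obstruent /t/, so it devoices to [p] by assimilation. /debtakuedgeez/ → deptakuedgeez.
Rule 3 (stop-cluster i-epenthesis): /p/ and /t/ form a stop–stop cluster, so [i] is inserted between them. /d/ and /g/ form a stop–stop cluster, so [i] is inserted between them. /deptakuedgeez/ → depitakuedigeez.
Rule 4 (final devoicing): /z/ is a voiced obstruent in word-final position, so it devoices to [s]. /depitakuedigeez/ → depitakuedigees.

depitakuedigees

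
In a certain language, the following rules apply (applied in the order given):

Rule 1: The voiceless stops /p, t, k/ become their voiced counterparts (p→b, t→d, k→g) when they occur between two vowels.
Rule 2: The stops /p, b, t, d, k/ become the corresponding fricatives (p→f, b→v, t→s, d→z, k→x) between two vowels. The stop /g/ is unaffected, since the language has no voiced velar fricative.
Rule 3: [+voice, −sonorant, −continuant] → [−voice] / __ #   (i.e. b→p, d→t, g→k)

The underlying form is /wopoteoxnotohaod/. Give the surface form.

Rule 1 (intervocalic voicing): /p/ is a voiceless stop between vowels /o/ and /o/, so it voices to [b]. /t/ is a voiceless stop between vowels /o/ and /e/, so it voices to [d]. /t/ is a voiceless stop between vowels /o/ and /o/, so it voices to [d]. /wopoteoxnotohaod/ → wobodeoxnodohaod.
Rule 2 (intervocalic spirantization): /b/ is a stop between vowels /o/ and /o/, so it spirantizes to the fricative [v]. /d/ is a stop between vowels /o/ and /e/, so it spirantizes to the fricative [z]. /d/ is a stop between vowels /o/ and /o/, so it spirantizes to the fricative [z]. /wobodeoxnodohaod/ → wovozeoxnozohaod.
Rule 3 (final devoicing): /d/ is a voiced stop in word-final position, so it devoices to [t]. /wovozeoxnozohaod/ → wovozeoxnozohaot.

wovozeoxnozohaot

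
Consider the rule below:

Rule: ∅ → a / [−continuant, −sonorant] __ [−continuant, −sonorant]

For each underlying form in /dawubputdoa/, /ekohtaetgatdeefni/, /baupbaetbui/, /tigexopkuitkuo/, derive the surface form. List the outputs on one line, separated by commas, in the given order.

dawubaputadoa, ekohtaetagatadeefni, baupabaetabui, tigexopakuitakuo

/dawubputdoa/: /b/ and /p/ form a stop–stop cluster, so [a] is inserted between them. /t/ and /d/ form a stop–stop cluster, so [a] is inserted between them. → [dawubaputadoa].
/ekohtaetgatdeefni/: /t/ and /g/ form a stop–stop cluster, so [a] is inserted between them. /t/ and /d/ form a stop–stop cluster, so [a] is inserted between them. → [ekohtaetagatadeefni].
/baupbaetbui/: /p/ and /b/ form a stop–stop cluster, so [a] is inserted between them. /t/ and /b/ form a stop–stop cluster, so [a] is inserted between them. → [baupabaetabui].
/tigexopkuitkuo/: /p/ and /k/ form a stop–stop cluster, so [a] is inserted between them. /t/ and /k/ form a stop–stop cluster, so [a] is inserted between them. → [tigexopakuitakuo].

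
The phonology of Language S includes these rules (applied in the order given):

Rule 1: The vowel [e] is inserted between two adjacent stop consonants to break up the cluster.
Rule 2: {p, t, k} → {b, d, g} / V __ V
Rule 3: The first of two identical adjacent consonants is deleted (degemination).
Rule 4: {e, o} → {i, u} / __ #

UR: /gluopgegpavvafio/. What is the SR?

Rule 1 (stop-cluster e-epenthesis): /p/ and /g/ form a stop–stop cluster, so [e] is inserted between them. /g/ and /p/ form a stop–stop cluster, so [e] is inserted between them. /gluopgegpavvafio/ → gluopegegepavvafio.
Rule 2 (intervocalic voicing): /p/ is a voiceless stop between vowels /o/ and /e/, so it voices to [b]. /p/ is a voiceless stop between vowels /e/ and /a/, so it voices to [b]. /gluopegegepavvafio/ → gluobegegebavvafio.
Rule 3 (degemination): /vv/ is a geminate; the first /v/ deletes. /gluobegegebavvafio/ → gluobegegebavafio.
Rule 4 (final vowel raising): /o/ is a mid vowel in word-final position, so it raises to [u]. /gluobegegebavafio/ → gluobegegebavafiu.

gluobegegebavafiu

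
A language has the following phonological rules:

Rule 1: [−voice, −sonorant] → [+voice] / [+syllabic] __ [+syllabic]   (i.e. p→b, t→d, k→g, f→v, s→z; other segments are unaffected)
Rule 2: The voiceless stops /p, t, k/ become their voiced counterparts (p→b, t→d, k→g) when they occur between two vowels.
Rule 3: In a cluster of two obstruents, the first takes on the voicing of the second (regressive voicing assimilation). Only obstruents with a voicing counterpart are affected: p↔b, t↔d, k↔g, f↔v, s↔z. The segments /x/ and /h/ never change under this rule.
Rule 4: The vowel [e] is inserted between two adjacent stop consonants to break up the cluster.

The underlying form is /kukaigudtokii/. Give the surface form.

kugaigutetogii

Rule 1 (intervocalic voicing): /k/ is a voiceless obstruent between vowels /u/ and /a/, so it voices to [g]. /k/ is a voiceless obstruent between vowels /o/ and /i/, so it voices to [g]. /kukaigudtokii/ → kugaigudtogii.
Rule 2 (intervocalic voicing): no segment meets the environment; /kugaigudtogii/ is unchanged.
Rule 3 (regressive voicing assimilation): /d/ precedes the voiceless obstruent /t/, so it devoices to [t] by assimilation. /kugaigudtogii/ → kugaiguttogii.
Rule 4 (stop-cluster e-epenthesis): /t/ and /t/ form a stop–stop cluster, so [e] is inserted between them. /kugaiguttogii/ → kugaigutetogii.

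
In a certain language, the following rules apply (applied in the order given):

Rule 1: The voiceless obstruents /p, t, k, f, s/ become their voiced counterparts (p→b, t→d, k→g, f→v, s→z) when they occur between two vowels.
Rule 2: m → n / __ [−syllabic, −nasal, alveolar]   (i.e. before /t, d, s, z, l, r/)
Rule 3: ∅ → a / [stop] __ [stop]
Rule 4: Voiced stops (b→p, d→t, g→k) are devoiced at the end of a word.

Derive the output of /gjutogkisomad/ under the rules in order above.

gjudogakizomat

Rule 1 (intervocalic voicing): /t/ is a voiceless obstruent between vowels /u/ and /o/, so it voices to [d]. /s/ is a voiceless obstruent between vowels /i/ and /o/, so it voices to [z]. /gjutogkisomad/ → gjudogkizomad.
Rule 2 (nasal place assimilation): no segment meets the environment; /gjudogkizomad/ is unchanged.
Rule 3 (stop-cluster a-epenthesis): /g/ and /k/ form a stop–stop cluster, so [a] is inserted between them. /gjudogkizomad/ → gjudogakizomad.
Rule 4 (final devoicing): /d/ is a voiced stop in word-final position, so it devoices to [t]. /gjudogakizomad/ → gjudogakizomat.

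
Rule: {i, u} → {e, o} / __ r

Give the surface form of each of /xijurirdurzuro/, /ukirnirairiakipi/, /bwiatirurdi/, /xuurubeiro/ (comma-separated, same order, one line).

/xijurirdurzuro/: /u/ is a high vowel immediately before /r/, so it lowers to [o]. /i/ is a high vowel immediately before /r/, so it lowers to [e]. /u/ is a high vowel immediately before /r/, so it lowers to [o]. /u/ is a high vowel immediately before /r/, so it lowers to [o]. → [xijorerdorzoro].
/ukirnirairiakipi/: /i/ is a high vowel immediately before /r/, so it lowers to [e]. /i/ is a high vowel immediately before /r/, so it lowers to [e]. /i/ is a high vowel immediately before /r/, so it lowers to [e]. → [ukerneraeriakipi].
/bwiatirurdi/: /i/ is a high vowel immediately before /r/, so it lowers to [e]. /u/ is a high vowel immediately before /r/, so it lowers to [o]. → [bwiaterordi].
/xuurubeiro/: /u/ is a high vowel immediately before /r/, so it lowers to [o]. /i/ is a high vowel immediately before /r/, so it lowers to [e]. → [xuorubeero].

xijorerdorzoro, ukerneraeriakipi, bwiaterordi, xuorubeero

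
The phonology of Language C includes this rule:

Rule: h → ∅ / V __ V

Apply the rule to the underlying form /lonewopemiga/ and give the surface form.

No segment of /lonewopemiga/ meets the structural description of the rule, so the form surfaces unchanged.

lonewopemiga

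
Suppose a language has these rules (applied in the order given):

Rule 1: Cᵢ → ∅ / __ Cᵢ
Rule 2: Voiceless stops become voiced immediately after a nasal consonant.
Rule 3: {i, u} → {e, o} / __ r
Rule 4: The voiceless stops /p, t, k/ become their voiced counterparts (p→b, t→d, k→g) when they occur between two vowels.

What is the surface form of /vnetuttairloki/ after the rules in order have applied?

Rule 1 (degemination): /tt/ is a geminate; the first /t/ deletes. /vnetuttairloki/ → vnetutairloki.
Rule 2 (post-nasal voicing): no segment meets the environment; /vnetutairloki/ is unchanged.
Rule 3 (pre-rhotic lowering): /i/ is a high vowel immediately before /r/, so it lowers to [e]. /vnetutairloki/ → vnetutaerloki.
Rule 4 (intervocalic voicing): /t/ is a voiceless stop between vowels /e/ and /u/, so it voices to [d]. /t/ is a voiceless stop between vowels /u/ and /a/, so it voices to [d]. /k/ is a voiceless stop between vowels /o/ and /i/, so it voices to [g]. /vnetutaerloki/ → vnedudaerlogi.

vnedudaerlogi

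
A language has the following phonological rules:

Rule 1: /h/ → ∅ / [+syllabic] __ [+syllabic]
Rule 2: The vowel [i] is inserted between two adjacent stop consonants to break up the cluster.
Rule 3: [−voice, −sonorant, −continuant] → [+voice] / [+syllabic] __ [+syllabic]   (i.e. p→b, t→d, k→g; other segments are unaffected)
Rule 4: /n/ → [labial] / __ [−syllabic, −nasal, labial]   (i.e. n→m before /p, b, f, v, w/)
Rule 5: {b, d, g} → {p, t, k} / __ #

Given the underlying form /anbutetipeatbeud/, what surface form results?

Rule 1 (intervocalic h-deletion): no segment meets the environment; /anbutetipeatbeud/ is unchanged.
Rule 2 (stop-cluster i-epenthesis): /t/ and /b/ form a stop–stop cluster, so [i] is inserted between them. /anbutetipeatbeud/ → anbutetipeatibeud.
Rule 3 (intervocalic voicing): /t/ is a voiceless stop between vowels /u/ and /e/, so it voices to [d]. /t/ is a voiceless stop between vowels /e/ and /i/, so it voices to [d]. /p/ is a voiceless stop between vowels /i/ and /e/, so it voices to [b]. /t/ is a voiceless stop between vowels /a/ and /i/, so it voices to [d]. /anbutetipeatibeud/ → anbudedibeadibeud.
Rule 4 (nasal place assimilation): /n/ precedes the labial consonant /b/, so it assimilates in place to [m]. /anbudedibeadibeud/ → ambudedibeadibeud.
Rule 5 (final devoicing): /d/ is a voiced stop in word-final position, so it devoices to [t]. /ambudedibeadibeud/ → ambudedibeadibeut.

ambudedibeadibeut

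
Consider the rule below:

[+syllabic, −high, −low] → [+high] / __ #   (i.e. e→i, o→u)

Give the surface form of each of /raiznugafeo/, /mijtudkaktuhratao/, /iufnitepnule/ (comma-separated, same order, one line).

raiznugafeu, mijtudkaktuhratau, iufnitepnuli

/raiznugafeo/: /o/ is a mid vowel in word-final position, so it raises to [u]. → [raiznugafeu].
/mijtudkaktuhratao/: /o/ is a mid vowel in word-final position, so it raises to [u]. → [mijtudkaktuhratau].
/iufnitepnule/: /e/ is a mid vowel in word-final position, so it raises to [i]. → [iufnitepnuli].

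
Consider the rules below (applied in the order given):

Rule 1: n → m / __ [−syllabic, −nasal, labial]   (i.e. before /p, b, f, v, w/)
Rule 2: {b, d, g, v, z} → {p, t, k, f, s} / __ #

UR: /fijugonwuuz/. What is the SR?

Rule 1 (nasal place assimilation): /n/ precedes the labial consonant /w/, so it assimilates in place to [m]. /fijugonwuuz/ → fijugomwuuz.
Rule 2 (final devoicing): /z/ is a voiced obstruent in word-final position, so it devoices to [s]. /fijugomwuuz/ → fijugomwuus.

fijugomwuus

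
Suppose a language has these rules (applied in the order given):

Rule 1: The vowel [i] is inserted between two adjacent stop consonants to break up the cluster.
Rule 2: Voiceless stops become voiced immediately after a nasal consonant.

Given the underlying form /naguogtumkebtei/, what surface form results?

naguogitumgebitei

Rule 1 (stop-cluster i-epenthesis): /g/ and /t/ form a stop–stop cluster, so [i] is inserted between them. /b/ and /t/ form a stop–stop cluster, so [i] is inserted between them. /naguogtumkebtei/ → naguogitumkebitei.
Rule 2 (post-nasal voicing): /k/ is a voiceless stop immediately after the nasal /m/, so it voices to [g]. /naguogitumkebitei/ → naguogitumgebitei.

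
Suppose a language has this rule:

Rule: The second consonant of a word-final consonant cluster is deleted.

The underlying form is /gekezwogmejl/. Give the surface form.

gekezwogmej

/l/ is the second consonant of a word-final cluster /jl/, so it deletes.
The other instances of /g/, /k/, /z/, /w/, /m/, /j/ do not occur in the required environment and remain unchanged.
Surface form: [gekezwogmej].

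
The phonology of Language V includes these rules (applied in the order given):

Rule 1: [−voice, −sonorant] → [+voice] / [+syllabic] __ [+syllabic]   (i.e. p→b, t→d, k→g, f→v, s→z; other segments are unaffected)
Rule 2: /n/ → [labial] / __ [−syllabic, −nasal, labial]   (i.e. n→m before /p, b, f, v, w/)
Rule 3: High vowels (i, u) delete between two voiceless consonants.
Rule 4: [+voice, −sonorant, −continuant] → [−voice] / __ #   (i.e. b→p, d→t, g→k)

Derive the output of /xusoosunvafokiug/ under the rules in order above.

xuzoozumvavogiuk

Rule 1 (intervocalic voicing): /s/ is a voiceless obstruent between vowels /u/ and /o/, so it voices to [z]. /s/ is a voiceless obstruent between vowels /o/ and /u/, so it voices to [z]. /f/ is a voiceless obstruent between vowels /a/ and /o/, so it voices to [v]. /k/ is a voiceless obstruent between vowels /o/ and /i/, so it voices to [g]. /xusoosunvafokiug/ → xuzoozunvavogiug.
Rule 2 (nasal place assimilation): /n/ precedes the labial consonant /v/, so it assimilates in place to [m]. /xuzoozunvavogiug/ → xuzoozumvavogiug.
Rule 3 (high vowel syncope): no segment meets the environment; /xuzoozumvavogiug/ is unchanged.
Rule 4 (final devoicing): /g/ is a voiced stop in word-final position, so it devoices to [k]. /xuzoozumvavogiug/ → xuzoozumvavogiuk.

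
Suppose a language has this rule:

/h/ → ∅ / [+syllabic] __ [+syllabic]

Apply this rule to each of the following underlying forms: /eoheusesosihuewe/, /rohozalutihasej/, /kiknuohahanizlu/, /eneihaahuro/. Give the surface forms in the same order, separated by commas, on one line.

/eoheusesosihuewe/: /h/ occurs between vowels /o/ and /e/, so it deletes. /h/ occurs between vowels /i/ and /u/, so it deletes. → [eoeusesosiuewe].
/rohozalutihasej/: /h/ occurs between vowels /o/ and /o/, so it deletes. /h/ occurs between vowels /i/ and /a/, so it deletes. → [roozalutiasej].
/kiknuohahanizlu/: /h/ occurs between vowels /o/ and /a/, so it deletes. /h/ occurs between vowels /a/ and /a/, so it deletes. → [kiknuoaanizlu].
/eneihaahuro/: /h/ occurs between vowels /i/ and /a/, so it deletes. /h/ occurs between vowels /a/ and /u/, so it deletes. → [eneiaauro].

eoeusesosiuewe, roozalutiasej, kiknuoaanizlu, eneiaauro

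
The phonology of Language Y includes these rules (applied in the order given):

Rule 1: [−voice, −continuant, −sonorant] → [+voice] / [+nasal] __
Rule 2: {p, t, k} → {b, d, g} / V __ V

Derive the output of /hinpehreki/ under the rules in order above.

hinbehregi

Rule 1 (post-nasal voicing): /p/ is a voiceless stop immediately after the nasal /n/, so it voices to [b]. /hinpehreki/ → hinbehreki.
Rule 2 (intervocalic voicing): /k/ is a voiceless stop between vowels /e/ and /i/, so it voices to [g]. /hinbehreki/ → hinbehregi.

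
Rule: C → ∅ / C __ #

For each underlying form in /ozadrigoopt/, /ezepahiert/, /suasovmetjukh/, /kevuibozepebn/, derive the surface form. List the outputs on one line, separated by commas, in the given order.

ozadrigoop, ezepahier, suasovmetjuk, kevuibozepeb

/ozadrigoopt/: /t/ is the second consonant of a word-final cluster /pt/, so it deletes. → [ozadrigoop].
/ezepahiert/: /t/ is the second consonant of a word-final cluster /rt/, so it deletes. → [ezepahier].
/suasovmetjukh/: /h/ is the second consonant of a word-final cluster /kh/, so it deletes. → [suasovmetjuk].
/kevuibozepebn/: /n/ is the second consonant of a word-final cluster /bn/, so it deletes. → [kevuibozepeb].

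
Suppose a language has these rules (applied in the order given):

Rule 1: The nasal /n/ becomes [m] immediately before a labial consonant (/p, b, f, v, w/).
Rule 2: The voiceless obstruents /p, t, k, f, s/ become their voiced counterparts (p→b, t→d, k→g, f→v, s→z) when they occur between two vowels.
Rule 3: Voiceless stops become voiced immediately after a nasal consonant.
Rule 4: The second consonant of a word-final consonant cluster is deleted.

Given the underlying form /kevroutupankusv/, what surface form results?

Rule 1 (nasal place assimilation): no segment meets the environment; /kevroutupankusv/ is unchanged.
Rule 2 (intervocalic voicing): /t/ is a voiceless obstruent between vowels /u/ and /u/, so it voices to [d]. /p/ is a voiceless obstruent between vowels /u/ and /a/, so it voices to [b]. /kevroutupankusv/ → kevroudubankusv.
Rule 3 (post-nasal voicing): /k/ is a voiceless stop immediately after the nasal /n/, so it voices to [g]. /kevroudubankusv/ → kevroudubangusv.
Rule 4 (final cluster simplification): /v/ is the second consonant of a word-final cluster /sv/, so it deletes. /kevroudubangusv/ → kevroudubangus.

kevroudubangus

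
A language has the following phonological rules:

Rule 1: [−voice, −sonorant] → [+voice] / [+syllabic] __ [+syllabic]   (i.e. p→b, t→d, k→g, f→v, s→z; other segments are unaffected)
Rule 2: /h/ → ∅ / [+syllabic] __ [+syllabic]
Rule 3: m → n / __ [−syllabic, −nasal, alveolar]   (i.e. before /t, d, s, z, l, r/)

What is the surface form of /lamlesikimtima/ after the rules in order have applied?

lanlezigintima

Rule 1 (intervocalic voicing): /s/ is a voiceless obstruent between vowels /e/ and /i/, so it voices to [z]. /k/ is a voiceless obstruent between vowels /i/ and /i/, so it voices to [g]. /lamlesikimtima/ → lamlezigimtima.
Rule 2 (intervocalic h-deletion): no segment meets the environment; /lamlezigimtima/ is unchanged.
Rule 3 (nasal place assimilation): /m/ precedes the alveolar consonant /l/, so it assimilates in place to [n]. /m/ precedes the alveolar consonant /t/, so it assimilates in place to [n]. /lamlezigimtima/ → lanlezigintima.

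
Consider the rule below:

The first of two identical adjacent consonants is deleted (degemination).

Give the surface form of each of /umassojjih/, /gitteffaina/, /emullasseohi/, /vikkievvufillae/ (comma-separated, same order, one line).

umasojih, gitefaina, emulaseohi, vikievufilae

/umassojjih/: /ss/ is a geminate; the first /s/ deletes. /jj/ is a geminate; the first /j/ deletes. → [umasojih].
/gitteffaina/: /tt/ is a geminate; the first /t/ deletes. /ff/ is a geminate; the first /f/ deletes. → [gitefaina].
/emullasseohi/: /ll/ is a geminate; the first /l/ deletes. /ss/ is a geminate; the first /s/ deletes. → [emulaseohi].
/vikkievvufillae/: /kk/ is a geminate; the first /k/ deletes. /vv/ is a geminate; the first /v/ deletes. /ll/ is a geminate; the first /l/ deletes. → [vikievufilae].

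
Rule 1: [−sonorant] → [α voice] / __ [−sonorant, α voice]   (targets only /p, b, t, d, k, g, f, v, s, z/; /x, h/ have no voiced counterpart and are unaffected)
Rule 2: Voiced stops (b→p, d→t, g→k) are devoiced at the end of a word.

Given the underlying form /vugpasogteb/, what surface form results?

Rule 1 (regressive voicing assimilation): /g/ precedes the voiceless obstruent /p/, so it devoices to [k] by assimilation. /g/ precedes the voiceless obstruent /t/, so it devoices to [k] by assimilation. /vugpasogteb/ → vukpasokteb.
Rule 2 (final devoicing): /b/ is a voiced stop in word-final position, so it devoices to [p]. /vukpasokteb/ → vukpasoktep.

vukpasoktep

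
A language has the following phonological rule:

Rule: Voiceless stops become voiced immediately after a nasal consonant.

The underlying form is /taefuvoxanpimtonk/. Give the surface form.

/p/ is a voiceless stop immediately after the nasal /n/, so it voices to [b].
/t/ is a voiceless stop immediately after the nasal /m/, so it voices to [d].
/k/ is a voiceless stop immediately after the nasal /n/, so it voices to [g].
The other instance of /t/ does not occur in the required environment and remains unchanged.
Surface form: [taefuvoxanbimdong].

taefuvoxanbimdong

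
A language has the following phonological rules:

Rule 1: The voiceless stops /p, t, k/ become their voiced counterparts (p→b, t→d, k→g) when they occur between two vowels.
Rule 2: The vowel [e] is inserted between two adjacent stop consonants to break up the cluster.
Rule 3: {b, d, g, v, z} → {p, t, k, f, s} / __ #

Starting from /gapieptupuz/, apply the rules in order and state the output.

Rule 1 (intervocalic voicing): /p/ is a voiceless stop between vowels /a/ and /i/, so it voices to [b]. /p/ is a voiceless stop between vowels /u/ and /u/, so it voices to [b]. /gapieptupuz/ → gabieptubuz.
Rule 2 (stop-cluster e-epenthesis): /p/ and /t/ form a stop–stop cluster, so [e] is inserted between them. /gabieptubuz/ → gabiepetubuz.
Rule 3 (final devoicing): /z/ is a voiced obstruent in word-final position, so it devoices to [s]. /gabiepetubuz/ → gabiepetubus.

gabiepetubus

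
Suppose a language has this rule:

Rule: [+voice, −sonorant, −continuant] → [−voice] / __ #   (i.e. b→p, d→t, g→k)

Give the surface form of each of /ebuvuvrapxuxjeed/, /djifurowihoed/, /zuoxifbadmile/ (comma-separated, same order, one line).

/ebuvuvrapxuxjeed/: /d/ is a voiced stop in word-final position, so it devoices to [t]. → [ebuvuvrapxuxjeet].
/djifurowihoed/: /d/ is a voiced stop in word-final position, so it devoices to [t]. → [djifurowihoet].
/zuoxifbadmile/: the rule's environment is not met; surfaces unchanged as [zuoxifbadmile].

ebuvuvrapxuxjeet, djifurowihoet, zuoxifbadmile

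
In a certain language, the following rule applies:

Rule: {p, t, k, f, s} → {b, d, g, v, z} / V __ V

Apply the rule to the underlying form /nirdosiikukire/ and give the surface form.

/s/ is a voiceless obstruent between vowels /o/ and /i/, so it voices to [z].
/k/ is a voiceless obstruent between vowels /i/ and /u/, so it voices to [g].
/k/ is a voiceless obstruent between vowels /u/ and /i/, so it voices to [g].
Surface form: [nirdoziigugire].

nirdoziigugire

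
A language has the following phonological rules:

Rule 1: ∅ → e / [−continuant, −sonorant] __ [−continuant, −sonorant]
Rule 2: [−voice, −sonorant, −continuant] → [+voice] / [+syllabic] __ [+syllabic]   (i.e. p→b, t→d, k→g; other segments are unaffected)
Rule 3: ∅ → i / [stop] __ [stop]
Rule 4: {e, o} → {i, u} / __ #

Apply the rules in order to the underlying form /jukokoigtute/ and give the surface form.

Rule 1 (stop-cluster e-epenthesis): /g/ and /t/ form a stop–stop cluster, so [e] is inserted between them. /jukokoigtute/ → jukokoigetute.
Rule 2 (intervocalic voicing): /k/ is a voiceless stop between vowels /u/ and /o/, so it voices to [g]. /k/ is a voiceless stop between vowels /o/ and /o/, so it voices to [g]. /t/ is a voiceless stop between vowels /e/ and /u/, so it voices to [d]. /t/ is a voiceless stop between vowels /u/ and /e/, so it voices to [d]. /jukokoigetute/ → jugogoigedude.
Rule 3 (stop-cluster i-epenthesis): no segment meets the environment; /jugogoigedude/ is unchanged.
Rule 4 (final vowel raising): /e/ is a mid vowel in word-final position, so it raises to [i]. /jugogoigedude/ → jugogoigedudi.

jugogoigedudi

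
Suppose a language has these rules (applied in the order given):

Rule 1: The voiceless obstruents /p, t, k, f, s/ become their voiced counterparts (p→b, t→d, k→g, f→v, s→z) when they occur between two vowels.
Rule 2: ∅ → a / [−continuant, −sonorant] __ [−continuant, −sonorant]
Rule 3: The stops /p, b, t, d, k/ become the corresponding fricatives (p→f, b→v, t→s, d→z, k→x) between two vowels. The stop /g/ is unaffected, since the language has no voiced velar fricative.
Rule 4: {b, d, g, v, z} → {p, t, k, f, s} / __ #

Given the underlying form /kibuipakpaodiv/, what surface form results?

kivuivaxafaozif

Rule 1 (intervocalic voicing): /p/ is a voiceless obstruent between vowels /i/ and /a/, so it voices to [b]. /kibuipakpaodiv/ → kibuibakpaodiv.
Rule 2 (stop-cluster a-epenthesis): /k/ and /p/ form a stop–stop cluster, so [a] is inserted between them. /kibuibakpaodiv/ → kibuibakapaodiv.
Rule 3 (intervocalic spirantization): /b/ is a stop between vowels /i/ and /u/, so it spirantizes to the fricative [v]. /b/ is a stop between vowels /i/ and /a/, so it spirantizes to the fricative [v]. /k/ is a stop between vowels /a/ and /a/, so it spirantizes to the fricative [x]. /p/ is a stop between vowels /a/ and /a/, so it spirantizes to the fricative [f]. /d/ is a stop between vowels /o/ and /i/, so it spirantizes to the fricative [z]. /kibuibakapaodiv/ → kivuivaxafaoziv.
Rule 4 (final devoicing): /v/ is a voiced obstruent in word-final position, so it devoices to [f]. /kivuivaxafaoziv/ → kivuivaxafaozif.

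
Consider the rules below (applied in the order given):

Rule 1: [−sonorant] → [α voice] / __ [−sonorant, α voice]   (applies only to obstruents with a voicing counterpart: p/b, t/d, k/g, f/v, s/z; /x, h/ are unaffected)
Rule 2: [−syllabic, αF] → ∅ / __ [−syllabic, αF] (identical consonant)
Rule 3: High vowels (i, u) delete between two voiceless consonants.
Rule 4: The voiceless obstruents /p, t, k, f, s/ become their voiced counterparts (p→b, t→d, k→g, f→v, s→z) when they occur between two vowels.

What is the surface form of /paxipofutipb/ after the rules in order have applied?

paxpoftib

Rule 1 (regressive voicing assimilation): /p/ precedes the voiced obstruent /b/, so it voices to [b] by assimilation. /paxipofutipb/ → paxipofutibb.
Rule 2 (degemination): /bb/ is a geminate; the first /b/ deletes. /paxipofutibb/ → paxipofutib.
Rule 3 (high vowel syncope): /i/ is a high vowel flanked by voiceless consonants /x/ and /p/, so it deletes. /u/ is a high vowel flanked by voiceless consonants /f/ and /t/, so it deletes. /paxipofutib/ → paxpoftib.
Rule 4 (intervocalic voicing): no segment meets the environment; /paxpoftib/ is unchanged.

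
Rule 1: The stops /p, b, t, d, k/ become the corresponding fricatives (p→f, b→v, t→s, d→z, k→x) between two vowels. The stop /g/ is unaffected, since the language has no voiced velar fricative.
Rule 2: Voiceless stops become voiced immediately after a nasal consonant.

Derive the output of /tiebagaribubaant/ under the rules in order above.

Rule 1 (intervocalic spirantization): /b/ is a stop between vowels /e/ and /a/, so it spirantizes to the fricative [v]. /b/ is a stop between vowels /i/ and /u/, so it spirantizes to the fricative [v]. /b/ is a stop between vowels /u/ and /a/, so it spirantizes to the fricative [v]. /tiebagaribubaant/ → tievagarivuvaant.
Rule 2 (post-nasal voicing): /t/ is a voiceless stop immediately after the nasal /n/, so it voices to [d]. /tievagarivuvaant/ → tievagarivuvaand.

tievagarivuvaand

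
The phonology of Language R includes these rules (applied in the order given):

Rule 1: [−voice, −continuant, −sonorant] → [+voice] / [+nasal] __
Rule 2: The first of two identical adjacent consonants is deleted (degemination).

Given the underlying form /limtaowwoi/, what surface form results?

Rule 1 (post-nasal voicing): /t/ is a voiceless stop immediately after the nasal /m/, so it voices to [d]. /limtaowwoi/ → limdaowwoi.
Rule 2 (degemination): /ww/ is a geminate; the first /w/ deletes. /limdaowwoi/ → limdaowoi.

limdaowoi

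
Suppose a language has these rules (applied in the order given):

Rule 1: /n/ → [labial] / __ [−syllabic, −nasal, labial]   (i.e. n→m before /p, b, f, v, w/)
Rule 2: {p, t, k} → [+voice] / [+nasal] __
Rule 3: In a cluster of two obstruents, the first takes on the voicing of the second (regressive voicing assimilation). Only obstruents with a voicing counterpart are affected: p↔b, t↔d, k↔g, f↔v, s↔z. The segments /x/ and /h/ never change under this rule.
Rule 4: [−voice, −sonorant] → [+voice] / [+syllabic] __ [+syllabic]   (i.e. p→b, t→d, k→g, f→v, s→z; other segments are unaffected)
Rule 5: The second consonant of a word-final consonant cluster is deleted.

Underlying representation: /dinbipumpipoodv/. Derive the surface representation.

dimbibumbibood

Rule 1 (nasal place assimilation): /n/ precedes the labial consonant /b/, so it assimilates in place to [m]. /dinbipumpipoodv/ → dimbipumpipoodv.
Rule 2 (post-nasal voicing): /p/ is a voiceless stop immediately after the nasal /m/, so it voices to [b]. /dimbipumpipoodv/ → dimbipumbipoodv.
Rule 3 (regressive voicing assimilation): no segment meets the environment; /dimbipumbipoodv/ is unchanged.
Rule 4 (intervocalic voicing): /p/ is a voiceless obstruent between vowels /i/ and /u/, so it voices to [b]. /p/ is a voiceless obstruent between vowels /i/ and /o/, so it voices to [b]. /dimbipumbipoodv/ → dimbibumbiboodv.
Rule 5 (final cluster simplification): /v/ is the second consonant of a word-final cluster /dv/, so it deletes. /dimbibumbiboodv/ → dimbibumbibood.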